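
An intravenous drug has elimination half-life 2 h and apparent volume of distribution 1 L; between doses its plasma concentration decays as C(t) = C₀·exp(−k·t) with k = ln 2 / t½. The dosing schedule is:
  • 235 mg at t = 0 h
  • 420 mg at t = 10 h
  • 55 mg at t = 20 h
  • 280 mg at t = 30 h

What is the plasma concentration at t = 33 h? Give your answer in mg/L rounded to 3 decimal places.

k = ln 2 / 2 = 0.34657 per h
Dose 1 (235 mg at t=0 h): 235·exp(−0.34657·33) = 0.003 mg/L
Dose 2 (420 mg at t=10 h): 420·exp(−0.34657·23) = 0.145 mg/L
Dose 3 (55 mg at t=20 h): 55·exp(−0.34657·13) = 0.608 mg/L
Dose 4 (280 mg at t=30 h): 280·exp(−0.34657·3) = 98.995 mg/L
C(33) = 0.003 + 0.145 + 0.608 + 98.995 = 99.750 mg/L

99.750 mg/L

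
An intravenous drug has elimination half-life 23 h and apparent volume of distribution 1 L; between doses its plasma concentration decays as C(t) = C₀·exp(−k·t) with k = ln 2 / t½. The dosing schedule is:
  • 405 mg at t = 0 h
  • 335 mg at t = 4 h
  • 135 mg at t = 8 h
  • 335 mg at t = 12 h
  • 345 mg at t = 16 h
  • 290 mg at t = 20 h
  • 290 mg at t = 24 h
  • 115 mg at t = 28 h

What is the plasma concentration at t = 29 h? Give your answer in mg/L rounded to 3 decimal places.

1414.396 mg/L

k = ln 2 / 23 = 0.03014 per h
Dose 1 (405 mg at t=0 h): 405·exp(−0.03014·29) = 169.003 mg/L
Dose 2 (335 mg at t=4 h): 335·exp(−0.03014·25) = 157.702 mg/L
Dose 3 (135 mg at t=8 h): 135·exp(−0.03014·21) = 71.694 mg/L
Dose 4 (335 mg at t=12 h): 335·exp(−0.03014·17) = 200.699 mg/L
Dose 5 (345 mg at t=16 h): 345·exp(−0.03014·13) = 233.169 mg/L
Dose 6 (290 mg at t=20 h): 290·exp(−0.03014·9) = 221.108 mg/L
Dose 7 (290 mg at t=24 h): 290·exp(−0.03014·5) = 249.435 mg/L
Dose 8 (115 mg at t=28 h): 115·exp(−0.03014·1) = 111.586 mg/L
C(29) = 169.003 + 157.702 + 71.694 + 200.699 + 233.169 + 221.108 + 249.435 + 111.586 = 1414.396 mg/L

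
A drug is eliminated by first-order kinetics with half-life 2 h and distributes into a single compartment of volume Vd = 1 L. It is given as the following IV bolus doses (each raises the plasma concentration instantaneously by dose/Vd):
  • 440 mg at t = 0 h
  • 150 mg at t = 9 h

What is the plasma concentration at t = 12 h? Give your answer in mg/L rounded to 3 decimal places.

k = ln 2 / 2 = 0.34657 per h
Dose 1 (440 mg at t=0 h): 440·exp(−0.34657·12) = 6.875 mg/L
Dose 2 (150 mg at t=9 h): 150·exp(−0.34657·3) = 53.033 mg/L
C(12) = 6.875 + 53.033 = 59.908 mg/L

59.908 mg/L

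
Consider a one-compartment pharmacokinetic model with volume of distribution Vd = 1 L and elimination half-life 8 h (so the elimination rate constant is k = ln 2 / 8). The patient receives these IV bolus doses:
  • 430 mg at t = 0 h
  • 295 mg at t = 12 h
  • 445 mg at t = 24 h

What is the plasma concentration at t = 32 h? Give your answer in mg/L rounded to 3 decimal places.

301.524 mg/L

k = ln 2 / 8 = 0.08664 per h
Dose 1 (430 mg at t=0 h): 430·exp(−0.08664·32) = 26.875 mg/L
Dose 2 (295 mg at t=12 h): 295·exp(−0.08664·20) = 52.149 mg/L
Dose 3 (445 mg at t=24 h): 445·exp(−0.08664·8) = 222.500 mg/L
C(32) = 26.875 + 52.149 + 222.500 = 301.524 mg/L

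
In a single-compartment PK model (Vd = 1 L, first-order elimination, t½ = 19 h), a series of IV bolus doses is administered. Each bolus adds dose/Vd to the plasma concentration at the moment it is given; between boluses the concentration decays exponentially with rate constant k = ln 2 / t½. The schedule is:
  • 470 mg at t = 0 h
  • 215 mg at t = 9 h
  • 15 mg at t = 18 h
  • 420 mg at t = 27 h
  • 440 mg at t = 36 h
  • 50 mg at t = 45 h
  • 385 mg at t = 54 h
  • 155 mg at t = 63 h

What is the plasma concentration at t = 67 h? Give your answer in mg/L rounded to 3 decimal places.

k = ln 2 / 19 = 0.03648 per h
Dose 1 (470 mg at t=0 h): 470·exp(−0.03648·67) = 40.792 mg/L
Dose 2 (215 mg at t=9 h): 215·exp(−0.03648·58) = 25.912 mg/L
Dose 3 (15 mg at t=18 h): 15·exp(−0.03648·49) = 2.510 mg/L
Dose 4 (420 mg at t=27 h): 420·exp(−0.03648·40) = 97.612 mg/L
Dose 5 (440 mg at t=36 h): 440·exp(−0.03648·31) = 142.003 mg/L
Dose 6 (50 mg at t=45 h): 50·exp(−0.03648·22) = 22.408 mg/L
Dose 7 (385 mg at t=54 h): 385·exp(−0.03648·13) = 239.603 mg/L
Dose 8 (155 mg at t=63 h): 155·exp(−0.03648·4) = 133.954 mg/L
C(67) = 40.792 + 25.912 + 2.510 + 97.612 + 142.003 + 22.408 + 239.603 + 133.954 = 704.795 mg/L

704.795 mg/L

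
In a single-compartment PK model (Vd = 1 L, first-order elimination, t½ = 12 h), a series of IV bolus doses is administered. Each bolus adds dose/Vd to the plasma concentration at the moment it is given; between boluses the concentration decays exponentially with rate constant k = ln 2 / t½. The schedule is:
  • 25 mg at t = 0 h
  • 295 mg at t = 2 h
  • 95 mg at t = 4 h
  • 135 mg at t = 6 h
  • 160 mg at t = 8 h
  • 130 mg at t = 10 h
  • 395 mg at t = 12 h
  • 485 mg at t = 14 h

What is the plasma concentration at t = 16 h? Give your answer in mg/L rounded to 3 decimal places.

1202.910 mg/L

k = ln 2 / 12 = 0.05776 per h
Dose 1 (25 mg at t=0 h): 25·exp(−0.05776·16) = 9.921 mg/L
Dose 2 (295 mg at t=2 h): 295·exp(−0.05776·14) = 131.408 mg/L
Dose 3 (95 mg at t=4 h): 95·exp(−0.05776·12) = 47.500 mg/L
Dose 4 (135 mg at t=6 h): 135·exp(−0.05776·10) = 75.766 mg/L
Dose 5 (160 mg at t=8 h): 160·exp(−0.05776·8) = 100.794 mg/L
Dose 6 (130 mg at t=10 h): 130·exp(−0.05776·6) = 91.924 mg/L
Dose 7 (395 mg at t=12 h): 395·exp(−0.05776·4) = 313.512 mg/L
Dose 8 (485 mg at t=14 h): 485·exp(−0.05776·2) = 432.086 mg/L
C(16) = 9.921 + 131.408 + 47.500 + 75.766 + 100.794 + 91.924 + 313.512 + 432.086 = 1202.910 mg/L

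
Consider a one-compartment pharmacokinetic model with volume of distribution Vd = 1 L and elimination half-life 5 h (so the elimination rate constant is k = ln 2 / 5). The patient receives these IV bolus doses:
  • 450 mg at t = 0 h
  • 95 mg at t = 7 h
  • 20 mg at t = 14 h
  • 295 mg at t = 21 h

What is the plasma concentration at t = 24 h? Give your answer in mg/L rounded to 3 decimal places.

k = ln 2 / 5 = 0.13863 per h
Dose 1 (450 mg at t=0 h): 450·exp(−0.13863·24) = 16.154 mg/L
Dose 2 (95 mg at t=7 h): 95·exp(−0.13863·17) = 9.000 mg/L
Dose 3 (20 mg at t=14 h): 20·exp(−0.13863·10) = 5.000 mg/L
Dose 4 (295 mg at t=21 h): 295·exp(−0.13863·3) = 194.627 mg/L
C(24) = 16.154 + 9.000 + 5.000 + 194.627 = 224.781 mg/L

224.781 mg/L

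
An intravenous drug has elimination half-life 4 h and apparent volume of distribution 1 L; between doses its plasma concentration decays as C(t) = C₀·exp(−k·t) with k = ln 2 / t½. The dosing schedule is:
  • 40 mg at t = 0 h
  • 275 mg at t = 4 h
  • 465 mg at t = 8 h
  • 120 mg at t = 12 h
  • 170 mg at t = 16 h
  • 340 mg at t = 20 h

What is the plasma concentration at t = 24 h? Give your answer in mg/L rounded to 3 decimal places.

k = ln 2 / 4 = 0.17329 per h
Dose 1 (40 mg at t=0 h): 40·exp(−0.17329·24) = 0.625 mg/L
Dose 2 (275 mg at t=4 h): 275·exp(−0.17329·20) = 8.594 mg/L
Dose 3 (465 mg at t=8 h): 465·exp(−0.17329·16) = 29.062 mg/L
Dose 4 (120 mg at t=12 h): 120·exp(−0.17329·12) = 15.000 mg/L
Dose 5 (170 mg at t=16 h): 170·exp(−0.17329·8) = 42.500 mg/L
Dose 6 (340 mg at t=20 h): 340·exp(−0.17329·4) = 170.000 mg/L
C(24) = 0.625 + 8.594 + 29.062 + 15.000 + 42.500 + 170.000 = 265.781 mg/L

265.781 mg/L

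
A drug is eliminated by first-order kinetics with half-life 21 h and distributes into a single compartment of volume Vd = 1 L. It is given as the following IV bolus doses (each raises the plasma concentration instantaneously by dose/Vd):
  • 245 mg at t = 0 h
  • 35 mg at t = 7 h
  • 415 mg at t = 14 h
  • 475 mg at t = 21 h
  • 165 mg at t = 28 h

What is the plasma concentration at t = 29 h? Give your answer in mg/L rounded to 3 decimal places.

888.358 mg/L

k = ln 2 / 21 = 0.03301 per h
Dose 1 (245 mg at t=0 h): 245·exp(−0.03301·29) = 94.071 mg/L
Dose 2 (35 mg at t=7 h): 35·exp(−0.03301·22) = 16.932 mg/L
Dose 3 (415 mg at t=14 h): 415·exp(−0.03301·15) = 252.945 mg/L
Dose 4 (475 mg at t=21 h): 475·exp(−0.03301·8) = 364.767 mg/L
Dose 5 (165 mg at t=28 h): 165·exp(−0.03301·1) = 159.643 mg/L
C(29) = 94.071 + 16.932 + 252.945 + 364.767 + 159.643 = 888.358 mg/L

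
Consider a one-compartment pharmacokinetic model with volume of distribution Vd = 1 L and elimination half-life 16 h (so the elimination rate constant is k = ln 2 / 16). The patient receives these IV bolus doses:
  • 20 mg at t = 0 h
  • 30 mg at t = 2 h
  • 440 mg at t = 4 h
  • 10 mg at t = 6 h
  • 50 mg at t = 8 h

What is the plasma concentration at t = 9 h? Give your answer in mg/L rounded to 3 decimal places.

446.664 mg/L

k = ln 2 / 16 = 0.04332 per h
Dose 1 (20 mg at t=0 h): 20·exp(−0.04332·9) = 13.543 mg/L
Dose 2 (30 mg at t=2 h): 30·exp(−0.04332·7) = 22.152 mg/L
Dose 3 (440 mg at t=4 h): 440·exp(−0.04332·5) = 354.308 mg/L
Dose 4 (10 mg at t=6 h): 10·exp(−0.04332·3) = 8.781 mg/L
Dose 5 (50 mg at t=8 h): 50·exp(−0.04332·1) = 47.880 mg/L
C(9) = 13.543 + 22.152 + 354.308 + 8.781 + 47.880 = 446.664 mg/L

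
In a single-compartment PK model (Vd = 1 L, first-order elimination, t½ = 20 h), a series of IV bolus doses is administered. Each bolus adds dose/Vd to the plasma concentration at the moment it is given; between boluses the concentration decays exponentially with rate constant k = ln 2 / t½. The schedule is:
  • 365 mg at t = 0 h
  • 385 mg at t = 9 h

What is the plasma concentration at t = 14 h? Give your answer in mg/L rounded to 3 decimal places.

548.429 mg/L

k = ln 2 / 20 = 0.03466 per h
Dose 1 (365 mg at t=0 h): 365·exp(−0.03466·14) = 224.684 mg/L
Dose 2 (385 mg at t=9 h): 385·exp(−0.03466·5) = 323.745 mg/L
C(14) = 224.684 + 323.745 = 548.429 mg/L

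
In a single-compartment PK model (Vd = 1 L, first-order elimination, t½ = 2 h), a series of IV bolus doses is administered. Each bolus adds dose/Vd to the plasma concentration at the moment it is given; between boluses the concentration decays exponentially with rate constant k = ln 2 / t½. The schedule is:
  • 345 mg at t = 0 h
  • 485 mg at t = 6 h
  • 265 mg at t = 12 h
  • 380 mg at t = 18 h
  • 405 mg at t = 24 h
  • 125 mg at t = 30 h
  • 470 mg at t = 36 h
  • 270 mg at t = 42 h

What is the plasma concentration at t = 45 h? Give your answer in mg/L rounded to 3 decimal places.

117.237 mg/L

k = ln 2 / 2 = 0.34657 per h
Dose 1 (345 mg at t=0 h): 345·exp(−0.34657·45) = 0.000 mg/L
Dose 2 (485 mg at t=6 h): 485·exp(−0.34657·39) = 0.001 mg/L
Dose 3 (265 mg at t=12 h): 265·exp(−0.34657·33) = 0.003 mg/L
Dose 4 (380 mg at t=18 h): 380·exp(−0.34657·27) = 0.033 mg/L
Dose 5 (405 mg at t=24 h): 405·exp(−0.34657·21) = 0.280 mg/L
Dose 6 (125 mg at t=30 h): 125·exp(−0.34657·15) = 0.691 mg/L
Dose 7 (470 mg at t=36 h): 470·exp(−0.34657·9) = 20.771 mg/L
Dose 8 (270 mg at t=42 h): 270·exp(−0.34657·3) = 95.459 mg/L
C(45) = 0.000 + 0.001 + 0.003 + 0.033 + 0.280 + 0.691 + 20.771 + 95.459 = 117.237 mg/L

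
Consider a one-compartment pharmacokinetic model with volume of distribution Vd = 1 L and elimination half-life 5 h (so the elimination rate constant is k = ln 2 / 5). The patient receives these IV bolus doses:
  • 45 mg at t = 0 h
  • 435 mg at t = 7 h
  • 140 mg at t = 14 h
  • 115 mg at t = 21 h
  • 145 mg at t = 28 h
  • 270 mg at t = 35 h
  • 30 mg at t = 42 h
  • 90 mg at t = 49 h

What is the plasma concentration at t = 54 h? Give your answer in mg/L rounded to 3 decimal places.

76.414 mg/L

k = ln 2 / 5 = 0.13863 per h
Dose 1 (45 mg at t=0 h): 45·exp(−0.13863·54) = 0.025 mg/L
Dose 2 (435 mg at t=7 h): 435·exp(−0.13863·47) = 0.644 mg/L
Dose 3 (140 mg at t=14 h): 140·exp(−0.13863·40) = 0.547 mg/L
Dose 4 (115 mg at t=21 h): 115·exp(−0.13863·33) = 1.185 mg/L
Dose 5 (145 mg at t=28 h): 145·exp(−0.13863·26) = 3.945 mg/L
Dose 6 (270 mg at t=35 h): 270·exp(−0.13863·19) = 19.384 mg/L
Dose 7 (30 mg at t=42 h): 30·exp(−0.13863·12) = 5.684 mg/L
Dose 8 (90 mg at t=49 h): 90·exp(−0.13863·5) = 45.000 mg/L
C(54) = 0.025 + 0.644 + 0.547 + 1.185 + 3.945 + 19.384 + 5.684 + 45.000 = 76.414 mg/L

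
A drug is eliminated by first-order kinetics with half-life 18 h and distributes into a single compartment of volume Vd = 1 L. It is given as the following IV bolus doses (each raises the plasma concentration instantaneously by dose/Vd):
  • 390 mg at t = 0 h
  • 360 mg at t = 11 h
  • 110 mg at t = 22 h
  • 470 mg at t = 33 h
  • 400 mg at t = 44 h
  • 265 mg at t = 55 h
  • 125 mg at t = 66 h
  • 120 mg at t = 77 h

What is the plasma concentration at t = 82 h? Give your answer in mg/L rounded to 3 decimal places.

k = ln 2 / 18 = 0.03851 per h
Dose 1 (390 mg at t=0 h): 390·exp(−0.03851·82) = 16.585 mg/L
Dose 2 (360 mg at t=11 h): 360·exp(−0.03851·71) = 23.383 mg/L
Dose 3 (110 mg at t=22 h): 110·exp(−0.03851·60) = 10.913 mg/L
Dose 4 (470 mg at t=33 h): 470·exp(−0.03851·49) = 71.224 mg/L
Dose 5 (400 mg at t=44 h): 400·exp(−0.03851·38) = 92.587 mg/L
Dose 6 (265 mg at t=55 h): 265·exp(−0.03851·27) = 93.692 mg/L
Dose 7 (125 mg at t=66 h): 125·exp(−0.03851·16) = 67.504 mg/L
Dose 8 (120 mg at t=77 h): 120·exp(−0.03851·5) = 98.983 mg/L
C(82) = 16.585 + 23.383 + 10.913 + 71.224 + 92.587 + 93.692 + 67.504 + 98.983 = 474.872 mg/L

474.872 mg/L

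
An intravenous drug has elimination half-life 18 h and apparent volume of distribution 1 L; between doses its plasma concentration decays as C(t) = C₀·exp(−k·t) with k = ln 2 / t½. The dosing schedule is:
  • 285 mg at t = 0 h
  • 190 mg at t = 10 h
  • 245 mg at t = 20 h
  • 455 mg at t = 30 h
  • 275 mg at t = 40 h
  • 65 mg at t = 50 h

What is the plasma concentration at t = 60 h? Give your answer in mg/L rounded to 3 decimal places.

423.336 mg/L

k = ln 2 / 18 = 0.03851 per h
Dose 1 (285 mg at t=0 h): 285·exp(−0.03851·60) = 28.276 mg/L
Dose 2 (190 mg at t=10 h): 190·exp(−0.03851·50) = 27.705 mg/L
Dose 3 (245 mg at t=20 h): 245·exp(−0.03851·40) = 52.506 mg/L
Dose 4 (455 mg at t=30 h): 455·exp(−0.03851·30) = 143.316 mg/L
Dose 5 (275 mg at t=40 h): 275·exp(−0.03851·20) = 127.308 mg/L
Dose 6 (65 mg at t=50 h): 65·exp(−0.03851·10) = 44.226 mg/L
C(60) = 28.276 + 27.705 + 52.506 + 143.316 + 127.308 + 44.226 = 423.336 mg/L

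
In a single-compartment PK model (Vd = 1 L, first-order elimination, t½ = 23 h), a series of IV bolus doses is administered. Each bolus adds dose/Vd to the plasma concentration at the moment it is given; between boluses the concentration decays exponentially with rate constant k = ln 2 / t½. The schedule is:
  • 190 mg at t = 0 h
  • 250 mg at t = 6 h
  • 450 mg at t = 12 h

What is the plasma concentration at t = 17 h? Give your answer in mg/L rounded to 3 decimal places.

k = ln 2 / 23 = 0.03014 per h
Dose 1 (190 mg at t=0 h): 190·exp(−0.03014·17) = 113.829 mg/L
Dose 2 (250 mg at t=6 h): 250·exp(−0.03014·11) = 179.461 mg/L
Dose 3 (450 mg at t=12 h): 450·exp(−0.03014·5) = 387.054 mg/L
C(17) = 113.829 + 179.461 + 387.054 = 680.343 mg/L

680.343 mg/L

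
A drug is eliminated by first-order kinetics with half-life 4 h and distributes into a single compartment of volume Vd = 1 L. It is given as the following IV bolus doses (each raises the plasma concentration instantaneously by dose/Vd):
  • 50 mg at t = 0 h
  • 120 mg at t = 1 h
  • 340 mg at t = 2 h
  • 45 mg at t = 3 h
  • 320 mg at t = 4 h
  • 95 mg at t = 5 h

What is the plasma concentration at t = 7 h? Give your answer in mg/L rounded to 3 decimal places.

480.192 mg/L

k = ln 2 / 4 = 0.17329 per h
Dose 1 (50 mg at t=0 h): 50·exp(−0.17329·7) = 14.865 mg/L
Dose 2 (120 mg at t=1 h): 120·exp(−0.17329·6) = 42.426 mg/L
Dose 3 (340 mg at t=2 h): 340·exp(−0.17329·5) = 142.952 mg/L
Dose 4 (45 mg at t=3 h): 45·exp(−0.17329·4) = 22.500 mg/L
Dose 5 (320 mg at t=4 h): 320·exp(−0.17329·3) = 190.273 mg/L
Dose 6 (95 mg at t=5 h): 95·exp(−0.17329·2) = 67.175 mg/L
C(7) = 14.865 + 42.426 + 142.952 + 22.500 + 190.273 + 67.175 = 480.192 mg/L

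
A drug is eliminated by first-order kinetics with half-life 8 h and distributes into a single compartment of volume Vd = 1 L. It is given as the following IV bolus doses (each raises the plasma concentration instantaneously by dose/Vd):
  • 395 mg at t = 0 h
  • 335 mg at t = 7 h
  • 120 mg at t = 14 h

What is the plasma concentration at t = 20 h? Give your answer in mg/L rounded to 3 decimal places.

249.790 mg/L

k = ln 2 / 8 = 0.08664 per h
Dose 1 (395 mg at t=0 h): 395·exp(−0.08664·20) = 69.827 mg/L
Dose 2 (335 mg at t=7 h): 335·exp(−0.08664·13) = 108.610 mg/L
Dose 3 (120 mg at t=14 h): 120·exp(−0.08664·6) = 71.352 mg/L
C(20) = 69.827 + 108.610 + 71.352 = 249.790 mg/L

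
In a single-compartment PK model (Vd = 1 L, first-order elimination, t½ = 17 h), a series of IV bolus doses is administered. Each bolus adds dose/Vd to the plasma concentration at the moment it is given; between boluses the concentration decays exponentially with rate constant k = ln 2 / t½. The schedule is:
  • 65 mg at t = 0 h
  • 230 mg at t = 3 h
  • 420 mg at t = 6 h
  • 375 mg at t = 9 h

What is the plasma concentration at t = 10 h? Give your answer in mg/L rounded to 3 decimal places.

k = ln 2 / 17 = 0.04077 per h
Dose 1 (65 mg at t=0 h): 65·exp(−0.04077·10) = 43.235 mg/L
Dose 2 (230 mg at t=3 h): 230·exp(−0.04077·7) = 172.892 mg/L
Dose 3 (420 mg at t=6 h): 420·exp(−0.04077·4) = 356.795 mg/L
Dose 4 (375 mg at t=9 h): 375·exp(−0.04077·1) = 360.018 mg/L
C(10) = 43.235 + 172.892 + 356.795 + 360.018 = 932.939 mg/L

932.939 mg/L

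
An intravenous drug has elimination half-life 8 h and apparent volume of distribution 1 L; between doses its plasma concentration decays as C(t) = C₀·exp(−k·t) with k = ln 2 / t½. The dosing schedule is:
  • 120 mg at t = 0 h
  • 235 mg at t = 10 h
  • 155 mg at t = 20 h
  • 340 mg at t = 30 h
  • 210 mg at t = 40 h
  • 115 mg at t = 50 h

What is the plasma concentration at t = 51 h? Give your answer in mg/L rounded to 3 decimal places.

k = ln 2 / 8 = 0.08664 per h
Dose 1 (120 mg at t=0 h): 120·exp(−0.08664·51) = 1.446 mg/L
Dose 2 (235 mg at t=10 h): 235·exp(−0.08664·41) = 6.734 mg/L
Dose 3 (155 mg at t=20 h): 155·exp(−0.08664·31) = 10.564 mg/L
Dose 4 (340 mg at t=30 h): 340·exp(−0.08664·21) = 55.116 mg/L
Dose 5 (210 mg at t=40 h): 210·exp(−0.08664·11) = 80.966 mg/L
Dose 6 (115 mg at t=50 h): 115·exp(−0.08664·1) = 105.455 mg/L
C(51) = 1.446 + 6.734 + 10.564 + 55.116 + 80.966 + 105.455 = 260.282 mg/L

260.282 mg/L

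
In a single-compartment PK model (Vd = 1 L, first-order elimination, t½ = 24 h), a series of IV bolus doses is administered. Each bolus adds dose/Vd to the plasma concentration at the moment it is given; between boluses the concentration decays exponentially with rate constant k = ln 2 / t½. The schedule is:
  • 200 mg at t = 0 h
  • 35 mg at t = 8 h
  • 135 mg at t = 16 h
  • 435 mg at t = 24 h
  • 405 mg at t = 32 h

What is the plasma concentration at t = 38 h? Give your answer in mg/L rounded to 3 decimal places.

783.862 mg/L

k = ln 2 / 24 = 0.02888 per h
Dose 1 (200 mg at t=0 h): 200·exp(−0.02888·38) = 66.742 mg/L
Dose 2 (35 mg at t=8 h): 35·exp(−0.02888·30) = 14.716 mg/L
Dose 3 (135 mg at t=16 h): 135·exp(−0.02888·22) = 71.514 mg/L
Dose 4 (435 mg at t=24 h): 435·exp(−0.02888·14) = 290.328 mg/L
Dose 5 (405 mg at t=32 h): 405·exp(−0.02888·6) = 340.563 mg/L
C(38) = 66.742 + 14.716 + 71.514 + 290.328 + 340.563 = 783.862 mg/L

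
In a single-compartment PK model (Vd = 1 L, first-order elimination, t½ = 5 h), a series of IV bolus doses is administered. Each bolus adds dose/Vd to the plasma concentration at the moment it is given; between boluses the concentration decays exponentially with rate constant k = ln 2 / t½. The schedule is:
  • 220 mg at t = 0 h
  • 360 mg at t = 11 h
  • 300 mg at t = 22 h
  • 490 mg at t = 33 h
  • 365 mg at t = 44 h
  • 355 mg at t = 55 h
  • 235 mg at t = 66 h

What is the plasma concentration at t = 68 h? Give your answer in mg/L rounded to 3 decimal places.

254.241 mg/L

k = ln 2 / 5 = 0.13863 per h
Dose 1 (220 mg at t=0 h): 220·exp(−0.13863·68) = 0.018 mg/L
Dose 2 (360 mg at t=11 h): 360·exp(−0.13863·57) = 0.133 mg/L
Dose 3 (300 mg at t=22 h): 300·exp(−0.13863·46) = 0.510 mg/L
Dose 4 (490 mg at t=33 h): 490·exp(−0.13863·35) = 3.828 mg/L
Dose 5 (365 mg at t=44 h): 365·exp(−0.13863·24) = 13.102 mg/L
Dose 6 (355 mg at t=55 h): 355·exp(−0.13863·13) = 58.553 mg/L
Dose 7 (235 mg at t=66 h): 235·exp(−0.13863·2) = 178.097 mg/L
C(68) = 0.018 + 0.133 + 0.510 + 3.828 + 13.102 + 58.553 + 178.097 = 254.241 mg/L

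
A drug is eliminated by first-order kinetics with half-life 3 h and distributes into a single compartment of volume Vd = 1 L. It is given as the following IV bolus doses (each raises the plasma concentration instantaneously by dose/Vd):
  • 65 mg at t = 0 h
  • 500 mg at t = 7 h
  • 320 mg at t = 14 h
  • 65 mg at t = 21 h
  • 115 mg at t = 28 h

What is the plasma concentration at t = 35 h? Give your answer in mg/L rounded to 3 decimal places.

28.673 mg/L

k = ln 2 / 3 = 0.23105 per h
Dose 1 (65 mg at t=0 h): 65·exp(−0.23105·35) = 0.020 mg/L
Dose 2 (500 mg at t=7 h): 500·exp(−0.23105·28) = 0.775 mg/L
Dose 3 (320 mg at t=14 h): 320·exp(−0.23105·21) = 2.500 mg/L
Dose 4 (65 mg at t=21 h): 65·exp(−0.23105·14) = 2.559 mg/L
Dose 5 (115 mg at t=28 h): 115·exp(−0.23105·7) = 22.819 mg/L
C(35) = 0.020 + 0.775 + 2.500 + 2.559 + 22.819 = 28.673 mg/L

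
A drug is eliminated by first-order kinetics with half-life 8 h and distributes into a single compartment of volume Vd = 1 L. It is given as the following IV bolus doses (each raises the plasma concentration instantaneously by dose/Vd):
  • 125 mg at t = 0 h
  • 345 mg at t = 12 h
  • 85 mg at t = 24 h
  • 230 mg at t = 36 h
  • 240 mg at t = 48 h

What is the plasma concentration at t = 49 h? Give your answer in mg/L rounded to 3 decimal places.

320.165 mg/L

k = ln 2 / 8 = 0.08664 per h
Dose 1 (125 mg at t=0 h): 125·exp(−0.08664·49) = 1.791 mg/L
Dose 2 (345 mg at t=12 h): 345·exp(−0.08664·37) = 13.982 mg/L
Dose 3 (85 mg at t=24 h): 85·exp(−0.08664·25) = 9.743 mg/L
Dose 4 (230 mg at t=36 h): 230·exp(−0.08664·13) = 74.568 mg/L
Dose 5 (240 mg at t=48 h): 240·exp(−0.08664·1) = 220.081 mg/L
C(49) = 1.791 + 13.982 + 9.743 + 74.568 + 220.081 = 320.165 mg/L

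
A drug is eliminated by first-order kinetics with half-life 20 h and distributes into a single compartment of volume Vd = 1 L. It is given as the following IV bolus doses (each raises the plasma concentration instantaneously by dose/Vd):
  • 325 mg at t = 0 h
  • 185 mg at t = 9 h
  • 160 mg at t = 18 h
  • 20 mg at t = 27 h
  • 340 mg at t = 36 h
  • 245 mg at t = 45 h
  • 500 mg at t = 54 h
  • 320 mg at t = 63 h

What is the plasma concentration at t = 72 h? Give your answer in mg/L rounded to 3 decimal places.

k = ln 2 / 20 = 0.03466 per h
Dose 1 (325 mg at t=0 h): 325·exp(−0.03466·72) = 26.803 mg/L
Dose 2 (185 mg at t=9 h): 185·exp(−0.03466·63) = 20.841 mg/L
Dose 3 (160 mg at t=18 h): 160·exp(−0.03466·54) = 24.623 mg/L
Dose 4 (20 mg at t=27 h): 20·exp(−0.03466·45) = 4.204 mg/L
Dose 5 (340 mg at t=36 h): 340·exp(−0.03466·36) = 97.639 mg/L
Dose 6 (245 mg at t=45 h): 245·exp(−0.03466·27) = 96.112 mg/L
Dose 7 (500 mg at t=54 h): 500·exp(−0.03466·18) = 267.943 mg/L
Dose 8 (320 mg at t=63 h): 320·exp(−0.03466·9) = 234.254 mg/L
C(72) = 26.803 + 20.841 + 24.623 + 4.204 + 97.639 + 96.112 + 267.943 + 234.254 = 772.419 mg/L

772.419 mg/L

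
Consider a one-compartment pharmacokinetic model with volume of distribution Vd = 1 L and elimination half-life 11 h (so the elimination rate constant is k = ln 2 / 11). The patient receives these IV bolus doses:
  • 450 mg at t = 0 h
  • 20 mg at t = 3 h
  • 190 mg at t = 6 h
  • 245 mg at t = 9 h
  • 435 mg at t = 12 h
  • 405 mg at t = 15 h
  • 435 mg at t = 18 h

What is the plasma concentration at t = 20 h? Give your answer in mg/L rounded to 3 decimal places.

k = ln 2 / 11 = 0.06301 per h
Dose 1 (450 mg at t=0 h): 450·exp(−0.06301·20) = 127.610 mg/L
Dose 2 (20 mg at t=3 h): 20·exp(−0.06301·17) = 6.852 mg/L
Dose 3 (190 mg at t=6 h): 190·exp(−0.06301·14) = 78.637 mg/L
Dose 4 (245 mg at t=9 h): 245·exp(−0.06301·11) = 122.500 mg/L
Dose 5 (435 mg at t=12 h): 435·exp(−0.06301·8) = 262.759 mg/L
Dose 6 (405 mg at t=15 h): 405·exp(−0.06301·5) = 295.545 mg/L
Dose 7 (435 mg at t=18 h): 435·exp(−0.06301·2) = 383.492 mg/L
C(20) = 127.610 + 6.852 + 78.637 + 122.500 + 262.759 + 295.545 + 383.492 = 1277.395 mg/L

1277.395 mg/L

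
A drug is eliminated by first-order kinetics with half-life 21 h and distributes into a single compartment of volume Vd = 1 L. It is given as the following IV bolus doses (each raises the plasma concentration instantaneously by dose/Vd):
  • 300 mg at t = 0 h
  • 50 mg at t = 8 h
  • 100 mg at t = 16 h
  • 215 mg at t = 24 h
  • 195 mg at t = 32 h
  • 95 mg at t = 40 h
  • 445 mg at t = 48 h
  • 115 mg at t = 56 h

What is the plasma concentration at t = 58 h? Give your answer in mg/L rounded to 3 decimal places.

711.484 mg/L

k = ln 2 / 21 = 0.03301 per h
Dose 1 (300 mg at t=0 h): 300·exp(−0.03301·58) = 44.229 mg/L
Dose 2 (50 mg at t=8 h): 50·exp(−0.03301·50) = 9.599 mg/L
Dose 3 (100 mg at t=16 h): 100·exp(−0.03301·42) = 25.000 mg/L
Dose 4 (215 mg at t=24 h): 215·exp(−0.03301·34) = 69.993 mg/L
Dose 5 (195 mg at t=32 h): 195·exp(−0.03301·26) = 82.667 mg/L
Dose 6 (95 mg at t=40 h): 95·exp(−0.03301·18) = 52.444 mg/L
Dose 7 (445 mg at t=48 h): 445·exp(−0.03301·10) = 319.899 mg/L
Dose 8 (115 mg at t=56 h): 115·exp(−0.03301·2) = 107.654 mg/L
C(58) = 44.229 + 9.599 + 25.000 + 69.993 + 82.667 + 52.444 + 319.899 + 107.654 = 711.484 mg/L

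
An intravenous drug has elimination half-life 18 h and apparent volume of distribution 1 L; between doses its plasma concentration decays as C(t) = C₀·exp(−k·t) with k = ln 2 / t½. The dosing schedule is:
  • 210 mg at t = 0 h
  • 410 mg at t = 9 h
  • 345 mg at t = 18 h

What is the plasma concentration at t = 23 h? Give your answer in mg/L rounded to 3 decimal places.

610.326 mg/L

k = ln 2 / 18 = 0.03851 per h
Dose 1 (210 mg at t=0 h): 210·exp(−0.03851·23) = 86.610 mg/L
Dose 2 (410 mg at t=9 h): 410·exp(−0.03851·14) = 239.138 mg/L
Dose 3 (345 mg at t=18 h): 345·exp(−0.03851·5) = 284.577 mg/L
C(23) = 86.610 + 239.138 + 284.577 = 610.326 mg/L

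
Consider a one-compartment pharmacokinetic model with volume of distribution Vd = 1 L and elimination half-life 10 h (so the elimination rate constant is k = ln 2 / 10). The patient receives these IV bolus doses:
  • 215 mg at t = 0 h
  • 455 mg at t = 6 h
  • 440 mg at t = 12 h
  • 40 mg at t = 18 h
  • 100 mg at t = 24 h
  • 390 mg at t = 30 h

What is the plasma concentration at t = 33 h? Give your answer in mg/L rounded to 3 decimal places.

578.993 mg/L

k = ln 2 / 10 = 0.06931 per h
Dose 1 (215 mg at t=0 h): 215·exp(−0.06931·33) = 21.829 mg/L
Dose 2 (455 mg at t=6 h): 455·exp(−0.06931·27) = 70.021 mg/L
Dose 3 (440 mg at t=12 h): 440·exp(−0.06931·21) = 102.634 mg/L
Dose 4 (40 mg at t=18 h): 40·exp(−0.06931·15) = 14.142 mg/L
Dose 5 (100 mg at t=24 h): 100·exp(−0.06931·9) = 53.589 mg/L
Dose 6 (390 mg at t=30 h): 390·exp(−0.06931·3) = 316.778 mg/L
C(33) = 21.829 + 70.021 + 102.634 + 14.142 + 53.589 + 316.778 = 578.993 mg/L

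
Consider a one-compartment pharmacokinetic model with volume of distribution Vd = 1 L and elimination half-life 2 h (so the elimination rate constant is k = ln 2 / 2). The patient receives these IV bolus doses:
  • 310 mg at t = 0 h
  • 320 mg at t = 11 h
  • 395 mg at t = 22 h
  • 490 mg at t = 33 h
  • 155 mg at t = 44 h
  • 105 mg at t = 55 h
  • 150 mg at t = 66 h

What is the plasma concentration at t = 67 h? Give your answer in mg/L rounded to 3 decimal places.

107.764 mg/L

k = ln 2 / 2 = 0.34657 per h
Dose 1 (310 mg at t=0 h): 310·exp(−0.34657·67) = 0.000 mg/L
Dose 2 (320 mg at t=11 h): 320·exp(−0.34657·56) = 0.000 mg/L
Dose 3 (395 mg at t=22 h): 395·exp(−0.34657·45) = 0.000 mg/L
Dose 4 (490 mg at t=33 h): 490·exp(−0.34657·34) = 0.004 mg/L
Dose 5 (155 mg at t=44 h): 155·exp(−0.34657·23) = 0.054 mg/L
Dose 6 (105 mg at t=55 h): 105·exp(−0.34657·12) = 1.641 mg/L
Dose 7 (150 mg at t=66 h): 150·exp(−0.34657·1) = 106.066 mg/L
C(67) = 0.000 + 0.000 + 0.000 + 0.004 + 0.054 + 1.641 + 106.066 = 107.764 mg/L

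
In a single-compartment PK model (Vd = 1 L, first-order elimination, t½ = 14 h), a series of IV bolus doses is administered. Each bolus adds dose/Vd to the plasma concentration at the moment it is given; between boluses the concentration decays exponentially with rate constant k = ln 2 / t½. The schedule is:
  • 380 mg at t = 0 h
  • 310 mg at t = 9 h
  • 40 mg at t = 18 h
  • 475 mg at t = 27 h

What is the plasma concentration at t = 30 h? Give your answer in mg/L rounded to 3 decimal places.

627.164 mg/L

k = ln 2 / 14 = 0.04951 per h
Dose 1 (380 mg at t=0 h): 380·exp(−0.04951·30) = 86.044 mg/L
Dose 2 (310 mg at t=9 h): 310·exp(−0.04951·21) = 109.602 mg/L
Dose 3 (40 mg at t=18 h): 40·exp(−0.04951·12) = 22.082 mg/L
Dose 4 (475 mg at t=27 h): 475·exp(−0.04951·3) = 409.437 mg/L
C(30) = 86.044 + 109.602 + 22.082 + 409.437 = 627.164 mg/L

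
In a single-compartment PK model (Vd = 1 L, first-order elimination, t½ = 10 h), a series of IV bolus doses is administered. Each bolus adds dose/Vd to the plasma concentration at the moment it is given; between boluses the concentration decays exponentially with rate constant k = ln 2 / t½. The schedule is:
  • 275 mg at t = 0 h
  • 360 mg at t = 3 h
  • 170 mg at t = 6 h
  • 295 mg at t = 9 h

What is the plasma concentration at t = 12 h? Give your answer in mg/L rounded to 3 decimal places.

k = ln 2 / 10 = 0.06931 per h
Dose 1 (275 mg at t=0 h): 275·exp(−0.06931·12) = 119.701 mg/L
Dose 2 (360 mg at t=3 h): 360·exp(−0.06931·9) = 192.919 mg/L
Dose 3 (170 mg at t=6 h): 170·exp(−0.06931·6) = 112.158 mg/L
Dose 4 (295 mg at t=9 h): 295·exp(−0.06931·3) = 239.614 mg/L
C(12) = 119.701 + 192.919 + 112.158 + 239.614 = 664.393 mg/L

664.393 mg/L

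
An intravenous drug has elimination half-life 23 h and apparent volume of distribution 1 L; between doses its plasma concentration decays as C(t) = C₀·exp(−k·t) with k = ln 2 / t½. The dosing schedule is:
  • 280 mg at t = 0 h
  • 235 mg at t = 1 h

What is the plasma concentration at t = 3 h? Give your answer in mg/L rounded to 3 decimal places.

k = ln 2 / 23 = 0.03014 per h
Dose 1 (280 mg at t=0 h): 280·exp(−0.03014·3) = 255.796 mg/L
Dose 2 (235 mg at t=1 h): 235·exp(−0.03014·2) = 221.254 mg/L
C(3) = 255.796 + 221.254 = 477.050 mg/L

477.050 mg/L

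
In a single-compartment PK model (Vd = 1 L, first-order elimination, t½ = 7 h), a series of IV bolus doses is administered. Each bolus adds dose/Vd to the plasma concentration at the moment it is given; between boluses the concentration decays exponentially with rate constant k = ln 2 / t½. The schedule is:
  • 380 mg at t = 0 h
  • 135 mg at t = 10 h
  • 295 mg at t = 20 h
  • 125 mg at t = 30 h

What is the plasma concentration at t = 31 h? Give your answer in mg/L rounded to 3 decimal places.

246.997 mg/L

k = ln 2 / 7 = 0.09902 per h
Dose 1 (380 mg at t=0 h): 380·exp(−0.09902·31) = 17.646 mg/L
Dose 2 (135 mg at t=10 h): 135·exp(−0.09902·21) = 16.875 mg/L
Dose 3 (295 mg at t=20 h): 295·exp(−0.09902·11) = 99.260 mg/L
Dose 4 (125 mg at t=30 h): 125·exp(−0.09902·1) = 113.215 mg/L
C(31) = 17.646 + 16.875 + 99.260 + 113.215 = 246.997 mg/L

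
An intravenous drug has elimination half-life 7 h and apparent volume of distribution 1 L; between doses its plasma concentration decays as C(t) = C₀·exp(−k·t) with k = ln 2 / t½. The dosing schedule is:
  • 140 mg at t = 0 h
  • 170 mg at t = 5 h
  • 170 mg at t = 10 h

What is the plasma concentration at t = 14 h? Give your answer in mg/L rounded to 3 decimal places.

219.130 mg/L

k = ln 2 / 7 = 0.09902 per h
Dose 1 (140 mg at t=0 h): 140·exp(−0.09902·14) = 35.000 mg/L
Dose 2 (170 mg at t=5 h): 170·exp(−0.09902·9) = 69.729 mg/L
Dose 3 (170 mg at t=10 h): 170·exp(−0.09902·4) = 114.402 mg/L
C(14) = 35.000 + 69.729 + 114.402 = 219.130 mg/L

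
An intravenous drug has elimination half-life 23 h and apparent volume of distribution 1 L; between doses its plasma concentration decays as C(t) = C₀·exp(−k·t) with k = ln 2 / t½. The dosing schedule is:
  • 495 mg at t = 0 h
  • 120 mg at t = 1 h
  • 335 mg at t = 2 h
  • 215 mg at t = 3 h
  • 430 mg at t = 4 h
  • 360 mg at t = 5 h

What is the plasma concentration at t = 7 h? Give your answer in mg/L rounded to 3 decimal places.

1711.500 mg/L

k = ln 2 / 23 = 0.03014 per h
Dose 1 (495 mg at t=0 h): 495·exp(−0.03014·7) = 400.855 mg/L
Dose 2 (120 mg at t=1 h): 120·exp(−0.03014·6) = 100.150 mg/L
Dose 3 (335 mg at t=2 h): 335·exp(−0.03014·5) = 288.140 mg/L
Dose 4 (215 mg at t=3 h): 215·exp(−0.03014·4) = 190.584 mg/L
Dose 5 (430 mg at t=4 h): 430·exp(−0.03014·3) = 392.829 mg/L
Dose 6 (360 mg at t=5 h): 360·exp(−0.03014·2) = 338.942 mg/L
C(7) = 400.855 + 100.150 + 288.140 + 190.584 + 392.829 + 338.942 = 1711.500 mg/L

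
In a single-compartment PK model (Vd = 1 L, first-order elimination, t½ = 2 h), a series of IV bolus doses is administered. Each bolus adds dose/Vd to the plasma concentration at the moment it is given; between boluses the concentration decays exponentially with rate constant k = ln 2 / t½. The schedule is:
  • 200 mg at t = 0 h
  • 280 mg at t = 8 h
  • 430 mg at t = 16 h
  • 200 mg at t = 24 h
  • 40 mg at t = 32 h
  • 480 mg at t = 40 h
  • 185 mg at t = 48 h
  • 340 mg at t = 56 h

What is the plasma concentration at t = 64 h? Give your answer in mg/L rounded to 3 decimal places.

k = ln 2 / 2 = 0.34657 per h
Dose 1 (200 mg at t=0 h): 200·exp(−0.34657·64) = 0.000 mg/L
Dose 2 (280 mg at t=8 h): 280·exp(−0.34657·56) = 0.000 mg/L
Dose 3 (430 mg at t=16 h): 430·exp(−0.34657·48) = 0.000 mg/L
Dose 4 (200 mg at t=24 h): 200·exp(−0.34657·40) = 0.000 mg/L
Dose 5 (40 mg at t=32 h): 40·exp(−0.34657·32) = 0.001 mg/L
Dose 6 (480 mg at t=40 h): 480·exp(−0.34657·24) = 0.117 mg/L
Dose 7 (185 mg at t=48 h): 185·exp(−0.34657·16) = 0.723 mg/L
Dose 8 (340 mg at t=56 h): 340·exp(−0.34657·8) = 21.250 mg/L
C(64) = 0.000 + 0.000 + 0.000 + 0.000 + 0.001 + 0.117 + 0.723 + 21.250 = 22.091 mg/L

22.091 mg/L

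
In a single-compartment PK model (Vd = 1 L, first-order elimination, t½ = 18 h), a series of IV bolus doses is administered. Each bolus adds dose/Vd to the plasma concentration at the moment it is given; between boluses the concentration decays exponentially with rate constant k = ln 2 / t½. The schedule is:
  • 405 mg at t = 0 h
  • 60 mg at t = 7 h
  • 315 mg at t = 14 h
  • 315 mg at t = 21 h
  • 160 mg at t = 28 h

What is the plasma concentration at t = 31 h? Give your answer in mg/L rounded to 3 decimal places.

k = ln 2 / 18 = 0.03851 per h
Dose 1 (405 mg at t=0 h): 405·exp(−0.03851·31) = 122.748 mg/L
Dose 2 (60 mg at t=7 h): 60·exp(−0.03851·24) = 23.811 mg/L
Dose 3 (315 mg at t=14 h): 315·exp(−0.03851·17) = 163.683 mg/L
Dose 4 (315 mg at t=21 h): 315·exp(−0.03851·10) = 214.324 mg/L
Dose 5 (160 mg at t=28 h): 160·exp(−0.03851·3) = 142.544 mg/L
C(31) = 122.748 + 23.811 + 163.683 + 214.324 + 142.544 = 667.111 mg/L

667.111 mg/L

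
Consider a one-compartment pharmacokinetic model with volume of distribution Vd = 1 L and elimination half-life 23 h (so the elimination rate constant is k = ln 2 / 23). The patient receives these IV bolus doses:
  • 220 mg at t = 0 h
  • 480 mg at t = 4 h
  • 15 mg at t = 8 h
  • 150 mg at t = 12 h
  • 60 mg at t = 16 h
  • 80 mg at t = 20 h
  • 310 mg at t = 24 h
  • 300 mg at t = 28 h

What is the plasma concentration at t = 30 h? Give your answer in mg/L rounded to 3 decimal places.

k = ln 2 / 23 = 0.03014 per h
Dose 1 (220 mg at t=0 h): 220·exp(−0.03014·30) = 89.079 mg/L
Dose 2 (480 mg at t=4 h): 480·exp(−0.03014·26) = 219.253 mg/L
Dose 3 (15 mg at t=8 h): 15·exp(−0.03014·22) = 7.729 mg/L
Dose 4 (150 mg at t=12 h): 150·exp(−0.03014·18) = 87.197 mg/L
Dose 5 (60 mg at t=16 h): 60·exp(−0.03014·14) = 39.347 mg/L
Dose 6 (80 mg at t=20 h): 80·exp(−0.03014·10) = 59.184 mg/L
Dose 7 (310 mg at t=24 h): 310·exp(−0.03014·6) = 258.721 mg/L
Dose 8 (300 mg at t=28 h): 300·exp(−0.03014·2) = 282.452 mg/L
C(30) = 89.079 + 219.253 + 7.729 + 87.197 + 39.347 + 59.184 + 258.721 + 282.452 = 1042.964 mg/L

1042.964 mg/L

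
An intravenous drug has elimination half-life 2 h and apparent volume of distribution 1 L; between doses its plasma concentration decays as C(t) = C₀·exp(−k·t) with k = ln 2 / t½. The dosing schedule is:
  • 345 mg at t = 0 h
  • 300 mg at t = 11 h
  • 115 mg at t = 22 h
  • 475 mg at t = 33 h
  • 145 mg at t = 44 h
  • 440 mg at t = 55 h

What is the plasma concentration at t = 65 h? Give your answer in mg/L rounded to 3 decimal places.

k = ln 2 / 2 = 0.34657 per h
Dose 1 (345 mg at t=0 h): 345·exp(−0.34657·65) = 0.000 mg/L
Dose 2 (300 mg at t=11 h): 300·exp(−0.34657·54) = 0.000 mg/L
Dose 3 (115 mg at t=22 h): 115·exp(−0.34657·43) = 0.000 mg/L
Dose 4 (475 mg at t=33 h): 475·exp(−0.34657·32) = 0.007 mg/L
Dose 5 (145 mg at t=44 h): 145·exp(−0.34657·21) = 0.100 mg/L
Dose 6 (440 mg at t=55 h): 440·exp(−0.34657·10) = 13.750 mg/L
C(65) = 0.000 + 0.000 + 0.000 + 0.007 + 0.100 + 13.750 = 13.857 mg/L

13.857 mg/L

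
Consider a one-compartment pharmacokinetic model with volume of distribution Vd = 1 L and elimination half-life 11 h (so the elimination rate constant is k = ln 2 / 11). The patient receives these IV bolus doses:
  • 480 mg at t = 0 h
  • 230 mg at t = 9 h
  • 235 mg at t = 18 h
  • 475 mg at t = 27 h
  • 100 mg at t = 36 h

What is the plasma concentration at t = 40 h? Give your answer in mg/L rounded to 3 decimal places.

417.060 mg/L

k = ln 2 / 11 = 0.06301 per h
Dose 1 (480 mg at t=0 h): 480·exp(−0.06301·40) = 38.600 mg/L
Dose 2 (230 mg at t=9 h): 230·exp(−0.06301·31) = 32.611 mg/L
Dose 3 (235 mg at t=18 h): 235·exp(−0.06301·22) = 58.750 mg/L
Dose 4 (475 mg at t=27 h): 475·exp(−0.06301·13) = 209.378 mg/L
Dose 5 (100 mg at t=36 h): 100·exp(−0.06301·4) = 77.720 mg/L
C(40) = 38.600 + 32.611 + 58.750 + 209.378 + 77.720 = 417.060 mg/L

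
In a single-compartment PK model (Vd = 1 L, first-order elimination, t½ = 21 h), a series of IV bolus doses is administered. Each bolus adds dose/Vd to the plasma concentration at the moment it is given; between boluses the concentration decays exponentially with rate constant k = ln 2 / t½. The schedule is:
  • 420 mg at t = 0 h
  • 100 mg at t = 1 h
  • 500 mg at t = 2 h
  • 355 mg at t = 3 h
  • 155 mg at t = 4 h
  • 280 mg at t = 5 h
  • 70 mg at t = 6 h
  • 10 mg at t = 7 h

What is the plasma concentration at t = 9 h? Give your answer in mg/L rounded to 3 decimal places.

k = ln 2 / 21 = 0.03301 per h
Dose 1 (420 mg at t=0 h): 420·exp(−0.03301·9) = 312.059 mg/L
Dose 2 (100 mg at t=1 h): 100·exp(−0.03301·8) = 76.793 mg/L
Dose 3 (500 mg at t=2 h): 500·exp(−0.03301·7) = 396.850 mg/L
Dose 4 (355 mg at t=3 h): 355·exp(−0.03301·6) = 291.219 mg/L
Dose 5 (155 mg at t=4 h): 155·exp(−0.03301·5) = 131.419 mg/L
Dose 6 (280 mg at t=5 h): 280·exp(−0.03301·4) = 245.369 mg/L
Dose 7 (70 mg at t=6 h): 70·exp(−0.03301·3) = 63.401 mg/L
Dose 8 (10 mg at t=7 h): 10·exp(−0.03301·2) = 9.361 mg/L
C(9) = 312.059 + 76.793 + 396.850 + 291.219 + 131.419 + 245.369 + 63.401 + 9.361 = 1526.471 mg/L

1526.471 mg/L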